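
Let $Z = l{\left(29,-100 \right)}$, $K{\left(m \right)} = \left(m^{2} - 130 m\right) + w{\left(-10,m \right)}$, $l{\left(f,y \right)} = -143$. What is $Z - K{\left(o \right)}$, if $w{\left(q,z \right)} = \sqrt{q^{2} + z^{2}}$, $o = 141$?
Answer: $-1694 - \sqrt{19981} \approx -1835.4$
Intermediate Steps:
$K{\left(m \right)} = m^{2} + \sqrt{100 + m^{2}} - 130 m$ ($K{\left(m \right)} = \left(m^{2} - 130 m\right) + \sqrt{\left(-10\right)^{2} + m^{2}} = \left(m^{2} - 130 m\right) + \sqrt{100 + m^{2}} = m^{2} + \sqrt{100 + m^{2}} - 130 m$)
$Z = -143$
$Z - K{\left(o \right)} = -143 - \left(141^{2} + \sqrt{100 + 141^{2}} - 18330\right) = -143 - \left(19881 + \sqrt{100 + 19881} - 18330\right) = -143 - \left(19881 + \sqrt{19981} - 18330\right) = -143 - \left(1551 + \sqrt{19981}\right) = -1694 - \sqrt{19981}$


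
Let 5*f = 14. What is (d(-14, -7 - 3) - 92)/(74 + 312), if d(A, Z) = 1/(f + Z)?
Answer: -3317/13896 ≈ -0.23870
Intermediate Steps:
f = 14/5 (f = (1/5)*14 = 14/5 ≈ 2.8000)
d(A, Z) = 1/(14/5 + Z)
(d(-14, -7 - 3) - 92)/(74 + 312) = (5/(14 + 5*(-7 - 3)) - 92)/(74 + 312) = (5/(14 + 5*(-10)) - 92)/386 = (5/(14 - 50) - 92)*(1/386) = (5/(-36) - 92)*(1/386) = (5*(-1/36) - 92)*(1/386) = (-5/36 - 92)*(1/386) = -3317/36*1/386 = -3317/13896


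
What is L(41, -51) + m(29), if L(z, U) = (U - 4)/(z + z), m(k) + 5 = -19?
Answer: -2023/82 ≈ -24.671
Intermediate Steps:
m(k) = -24 (m(k) = -5 - 19 = -24)
L(z, U) = (-4 + U)/(2*z) (L(z, U) = (-4 + U)/((2*z)) = (-4 + U)*(1/(2*z)) = (-4 + U)/(2*z))
L(41, -51) + m(29) = (1/2)*(-4 - 51)/41 - 24 = (1/2)*(1/41)*(-55) - 24 = -55/82 - 24 = -2023/82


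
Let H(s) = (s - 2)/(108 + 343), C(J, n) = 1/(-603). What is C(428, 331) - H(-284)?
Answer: 15637/24723 ≈ 0.63249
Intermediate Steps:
C(J, n) = -1/603
H(s) = -2/451 + s/451 (H(s) = (-2 + s)/451 = (-2 + s)*(1/451) = -2/451 + s/451)
C(428, 331) - H(-284) = -1/603 - (-2/451 + (1/451)*(-284)) = -1/603 - (-2/451 - 284/451) = -1/603 - 1*(-26/41) = -1/603 + 26/41 = 15637/24723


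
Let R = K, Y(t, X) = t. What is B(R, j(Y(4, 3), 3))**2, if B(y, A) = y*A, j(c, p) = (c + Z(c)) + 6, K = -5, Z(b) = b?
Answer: 4900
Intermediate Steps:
j(c, p) = 6 + 2*c (j(c, p) = (c + c) + 6 = 2*c + 6 = 6 + 2*c)
R = -5
B(y, A) = A*y
B(R, j(Y(4, 3), 3))**2 = ((6 + 2*4)*(-5))**2 = ((6 + 8)*(-5))**2 = (14*(-5))**2 = (-70)**2 = 4900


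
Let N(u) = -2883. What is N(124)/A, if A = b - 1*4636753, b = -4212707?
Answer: 961/2949820 ≈ 0.00032578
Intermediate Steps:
A = -8849460 (A = -4212707 - 1*4636753 = -4212707 - 4636753 = -8849460)
N(124)/A = -2883/(-8849460) = -2883*(-1/8849460) = 961/2949820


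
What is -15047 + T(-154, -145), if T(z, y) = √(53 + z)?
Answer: -15047 + I*√101 ≈ -15047.0 + 10.05*I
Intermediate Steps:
-15047 + T(-154, -145) = -15047 + √(53 - 154) = -15047 + √(-101) = -15047 + I*√101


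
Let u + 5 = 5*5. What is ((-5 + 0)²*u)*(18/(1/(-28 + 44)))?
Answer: 144000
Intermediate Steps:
u = 20 (u = -5 + 5*5 = -5 + 25 = 20)
((-5 + 0)²*u)*(18/(1/(-28 + 44))) = ((-5 + 0)²*20)*(18/(1/(-28 + 44))) = ((-5)²*20)*(18/(1/16)) = (25*20)*(18/(1/16)) = 500*(18*16) = 500*288 = 144000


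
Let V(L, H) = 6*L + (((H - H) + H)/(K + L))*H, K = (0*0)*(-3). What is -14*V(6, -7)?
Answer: -1855/3 ≈ -618.33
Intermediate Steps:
K = 0 (K = 0*(-3) = 0)
V(L, H) = 6*L + H²/L (V(L, H) = 6*L + (((H - H) + H)/(0 + L))*H = 6*L + ((0 + H)/L)*H = 6*L + (H/L)*H = 6*L + H²/L)
-14*V(6, -7) = -14*(6*6 + (-7)²/6) = -14*(36 + 49*(⅙)) = -14*(36 + 49/6) = -14*265/6 = -1855/3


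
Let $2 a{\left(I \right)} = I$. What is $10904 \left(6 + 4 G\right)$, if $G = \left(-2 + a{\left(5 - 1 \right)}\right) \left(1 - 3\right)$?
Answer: $65424$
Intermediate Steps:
$a{\left(I \right)} = \frac{I}{2}$
$G = 0$ ($G = \left(-2 + \frac{5 - 1}{2}\right) \left(1 - 3\right) = \left(-2 + \frac{5 - 1}{2}\right) \left(-2\right) = \left(-2 + \frac{1}{2} \cdot 4\right) \left(-2\right) = \left(-2 + 2\right) \left(-2\right) = 0 \left(-2\right) = 0$)
$10904 \left(6 + 4 G\right) = 10904 \left(6 + 4 \cdot 0\right) = 10904 \left(6 + 0\right) = 10904 \cdot 6 = 65424$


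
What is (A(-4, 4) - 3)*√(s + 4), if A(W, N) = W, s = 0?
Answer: -14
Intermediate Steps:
(A(-4, 4) - 3)*√(s + 4) = (-4 - 3)*√(0 + 4) = -7*√4 = -7*2 = -14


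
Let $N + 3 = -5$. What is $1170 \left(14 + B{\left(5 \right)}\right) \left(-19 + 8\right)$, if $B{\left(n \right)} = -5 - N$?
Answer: $-218790$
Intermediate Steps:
$N = -8$ ($N = -3 - 5 = -8$)
$B{\left(n \right)} = 3$ ($B{\left(n \right)} = -5 - -8 = -5 + 8 = 3$)
$1170 \left(14 + B{\left(5 \right)}\right) \left(-19 + 8\right) = 1170 \left(14 + 3\right) \left(-19 + 8\right) = 1170 \cdot 17 \left(-11\right) = 1170 \left(-187\right) = -218790$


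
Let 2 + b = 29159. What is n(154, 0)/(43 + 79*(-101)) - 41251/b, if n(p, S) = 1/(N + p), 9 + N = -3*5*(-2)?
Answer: -57289417957/40493241600 ≈ -1.4148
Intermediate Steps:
N = 21 (N = -9 - 3*5*(-2) = -9 - 15*(-2) = -9 + 30 = 21)
b = 29157 (b = -2 + 29159 = 29157)
n(p, S) = 1/(21 + p)
n(154, 0)/(43 + 79*(-101)) - 41251/b = 1/((21 + 154)*(43 + 79*(-101))) - 41251/29157 = 1/(175*(43 - 7979)) - 41251*1/29157 = (1/175)/(-7936) - 41251/29157 = (1/175)*(-1/7936) - 41251/29157 = -1/1388800 - 41251/29157 = -57289417957/40493241600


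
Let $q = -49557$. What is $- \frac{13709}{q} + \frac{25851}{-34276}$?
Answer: $- \frac{811208323}{1698615732} \approx -0.47757$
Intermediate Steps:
$- \frac{13709}{q} + \frac{25851}{-34276} = - \frac{13709}{-49557} + \frac{25851}{-34276} = \left(-13709\right) \left(- \frac{1}{49557}\right) + 25851 \left(- \frac{1}{34276}\right) = \frac{13709}{49557} - \frac{25851}{34276} = - \frac{811208323}{1698615732}$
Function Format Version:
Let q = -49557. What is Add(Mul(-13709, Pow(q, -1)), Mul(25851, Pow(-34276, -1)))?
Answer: Rational(-811208323, 1698615732) ≈ -0.47757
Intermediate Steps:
Add(Mul(-13709, Pow(q, -1)), Mul(25851, Pow(-34276, -1))) = Add(Mul(-13709, Pow(-49557, -1)), Mul(25851, Pow(-34276, -1))) = Add(Mul(-13709, Rational(-1, 49557)), Mul(25851, Rational(-1, 34276))) = Add(Rational(13709, 49557), Rational(-25851, 34276)) = Rational(-811208323, 1698615732)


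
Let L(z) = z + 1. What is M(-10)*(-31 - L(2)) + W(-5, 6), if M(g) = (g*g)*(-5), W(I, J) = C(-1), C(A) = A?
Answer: 16999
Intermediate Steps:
L(z) = 1 + z
W(I, J) = -1
M(g) = -5*g² (M(g) = g²*(-5) = -5*g²)
M(-10)*(-31 - L(2)) + W(-5, 6) = (-5*(-10)²)*(-31 - (1 + 2)) - 1 = (-5*100)*(-31 - 1*3) - 1 = -500*(-31 - 3) - 1 = -500*(-34) - 1 = 17000 - 1 = 16999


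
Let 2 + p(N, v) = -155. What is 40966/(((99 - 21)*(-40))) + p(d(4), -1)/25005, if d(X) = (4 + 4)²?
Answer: -11387163/866840 ≈ -13.136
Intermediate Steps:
d(X) = 64 (d(X) = 8² = 64)
p(N, v) = -157 (p(N, v) = -2 - 155 = -157)
40966/(((99 - 21)*(-40))) + p(d(4), -1)/25005 = 40966/(((99 - 21)*(-40))) - 157/25005 = 40966/((78*(-40))) - 157*1/25005 = 40966/(-3120) - 157/25005 = 40966*(-1/3120) - 157/25005 = -20483/1560 - 157/25005 = -11387163/866840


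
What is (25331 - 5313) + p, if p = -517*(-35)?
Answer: 38113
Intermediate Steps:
p = 18095
(25331 - 5313) + p = (25331 - 5313) + 18095 = 20018 + 18095 = 38113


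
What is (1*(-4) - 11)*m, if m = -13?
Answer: 195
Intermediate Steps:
(1*(-4) - 11)*m = (1*(-4) - 11)*(-13) = (-4 - 11)*(-13) = -15*(-13) = 195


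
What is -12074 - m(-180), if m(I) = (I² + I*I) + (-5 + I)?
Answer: -76689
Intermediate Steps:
m(I) = -5 + I + 2*I² (m(I) = (I² + I²) + (-5 + I) = 2*I² + (-5 + I) = -5 + I + 2*I²)
-12074 - m(-180) = -12074 - (-5 - 180 + 2*(-180)²) = -12074 - (-5 - 180 + 2*32400) = -12074 - (-5 - 180 + 64800) = -12074 - 1*64615 = -12074 - 64615 = -76689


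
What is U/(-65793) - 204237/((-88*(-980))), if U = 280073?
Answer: -488192993/73688160 ≈ -6.6251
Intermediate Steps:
U/(-65793) - 204237/((-88*(-980))) = 280073/(-65793) - 204237/((-88*(-980))) = 280073*(-1/65793) - 204237/86240 = -280073/65793 - 204237*1/86240 = -280073/65793 - 18567/7840 = -488192993/73688160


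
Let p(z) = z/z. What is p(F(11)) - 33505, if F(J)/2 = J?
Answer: -33504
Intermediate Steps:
F(J) = 2*J
p(z) = 1
p(F(11)) - 33505 = 1 - 33505 = -33504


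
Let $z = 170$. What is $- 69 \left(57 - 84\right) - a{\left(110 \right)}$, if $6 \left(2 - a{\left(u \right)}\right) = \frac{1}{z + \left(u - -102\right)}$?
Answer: $\frac{4265413}{2292} \approx 1861.0$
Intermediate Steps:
$a{\left(u \right)} = 2 - \frac{1}{6 \left(272 + u\right)}$ ($a{\left(u \right)} = 2 - \frac{1}{6 \left(170 + \left(u - -102\right)\right)} = 2 - \frac{1}{6 \left(170 + \left(u + 102\right)\right)} = 2 - \frac{1}{6 \left(170 + \left(102 + u\right)\right)} = 2 - \frac{1}{6 \left(272 + u\right)}$)
$- 69 \left(57 - 84\right) - a{\left(110 \right)} = - 69 \left(57 - 84\right) - \frac{3263 + 12 \cdot 110}{6 \left(272 + 110\right)} = \left(-69\right) \left(-27\right) - \frac{3263 + 1320}{6 \cdot 382} = 1863 - \frac{1}{6} \cdot \frac{1}{382} \cdot 4583 = 1863 - \frac{4583}{2292} = \frac{4265413}{2292}$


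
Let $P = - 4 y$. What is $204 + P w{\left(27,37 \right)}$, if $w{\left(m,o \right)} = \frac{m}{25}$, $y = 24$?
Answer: $\frac{2508}{25} \approx 100.32$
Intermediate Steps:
$w{\left(m,o \right)} = \frac{m}{25}$ ($w{\left(m,o \right)} = m \frac{1}{25} = \frac{m}{25}$)
$P = -96$ ($P = \left(-4\right) 24 = -96$)
$204 + P w{\left(27,37 \right)} = 204 - 96 \cdot \frac{1}{25} \cdot 27 = 204 - \frac{2592}{25} = \frac{2508}{25}$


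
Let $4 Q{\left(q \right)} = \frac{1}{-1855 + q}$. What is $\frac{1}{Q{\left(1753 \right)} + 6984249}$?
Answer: $\frac{408}{2849573591} \approx 1.4318 \cdot 10^{-7}$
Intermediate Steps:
$Q{\left(q \right)} = \frac{1}{4 \left(-1855 + q\right)}$
$\frac{1}{Q{\left(1753 \right)} + 6984249} = \frac{1}{\frac{1}{4 \left(-1855 + 1753\right)} + 6984249} = \frac{1}{\frac{1}{4 \left(-102\right)} + 6984249} = \frac{1}{\frac{1}{4} \left(- \frac{1}{102}\right) + 6984249} = \frac{1}{- \frac{1}{408} + 6984249} = \frac{1}{\frac{2849573591}{408}} = \frac{408}{2849573591}$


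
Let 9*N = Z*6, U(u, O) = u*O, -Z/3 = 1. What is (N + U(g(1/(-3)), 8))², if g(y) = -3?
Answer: 676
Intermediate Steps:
Z = -3 (Z = -3*1 = -3)
U(u, O) = O*u
N = -2 (N = (-3*6)/9 = (⅑)*(-18) = -2)
(N + U(g(1/(-3)), 8))² = (-2 + 8*(-3))² = (-2 - 24)² = (-26)² = 676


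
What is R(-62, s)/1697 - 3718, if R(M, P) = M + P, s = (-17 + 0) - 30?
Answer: -6309555/1697 ≈ -3718.1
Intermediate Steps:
s = -47 (s = -17 - 30 = -47)
R(-62, s)/1697 - 3718 = (-62 - 47)/1697 - 3718 = -109*1/1697 - 3718 = -109/1697 - 3718 = -6309555/1697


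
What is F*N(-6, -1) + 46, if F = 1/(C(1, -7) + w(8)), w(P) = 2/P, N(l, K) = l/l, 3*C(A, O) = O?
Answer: 1138/25 ≈ 45.520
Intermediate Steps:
C(A, O) = O/3
N(l, K) = 1
F = -12/25 (F = 1/((⅓)*(-7) + 2/8) = 1/(-7/3 + 2*(⅛)) = 1/(-7/3 + ¼) = 1/(-25/12) = -12/25 ≈ -0.48000)
F*N(-6, -1) + 46 = -12/25*1 + 46 = -12/25 + 46 = 1138/25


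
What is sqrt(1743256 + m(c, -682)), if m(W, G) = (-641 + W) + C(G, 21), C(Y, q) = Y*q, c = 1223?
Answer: 2*sqrt(432379) ≈ 1315.1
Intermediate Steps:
m(W, G) = -641 + W + 21*G (m(W, G) = (-641 + W) + G*21 = (-641 + W) + 21*G = -641 + W + 21*G)
sqrt(1743256 + m(c, -682)) = sqrt(1743256 + (-641 + 1223 + 21*(-682))) = sqrt(1743256 + (-641 + 1223 - 14322)) = sqrt(1743256 - 13740) = sqrt(1729516) = 2*sqrt(432379)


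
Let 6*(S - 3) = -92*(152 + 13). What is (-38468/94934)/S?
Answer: 19234/119949109 ≈ 0.00016035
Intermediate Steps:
S = -2527 (S = 3 + (-92*(152 + 13))/6 = 3 + (-92*165)/6 = 3 + (⅙)*(-15180) = 3 - 2530 = -2527)
(-38468/94934)/S = -38468/94934/(-2527) = -38468*1/94934*(-1/2527) = -19234/47467*(-1/2527) = 19234/119949109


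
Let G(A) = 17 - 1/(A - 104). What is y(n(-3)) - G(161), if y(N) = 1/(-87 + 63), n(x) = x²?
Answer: -7763/456 ≈ -17.024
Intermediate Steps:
y(N) = -1/24 (y(N) = 1/(-24) = -1/24)
G(A) = 17 - 1/(-104 + A)
y(n(-3)) - G(161) = -1/24 - (-1769 + 17*161)/(-104 + 161) = -1/24 - (-1769 + 2737)/57 = -1/24 - 968/57 = -7763/456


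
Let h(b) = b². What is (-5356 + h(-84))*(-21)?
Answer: -35700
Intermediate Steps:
(-5356 + h(-84))*(-21) = (-5356 + (-84)²)*(-21) = (-5356 + 7056)*(-21) = 1700*(-21) = -35700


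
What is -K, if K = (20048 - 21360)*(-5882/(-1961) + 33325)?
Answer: 85747343584/1961 ≈ 4.3726e+7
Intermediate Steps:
K = -85747343584/1961 (K = -1312*(-5882*(-1/1961) + 33325) = -1312*(5882/1961 + 33325) = -1312*65356207/1961 = -85747343584/1961 ≈ -4.3726e+7)
-K = -1*(-85747343584/1961) = 85747343584/1961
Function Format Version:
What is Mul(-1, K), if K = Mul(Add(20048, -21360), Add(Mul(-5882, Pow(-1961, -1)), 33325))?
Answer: Rational(85747343584, 1961) ≈ 4.3726e+7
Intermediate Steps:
K = Rational(-85747343584, 1961) (K = Mul(-1312, Add(Mul(-5882, Rational(-1, 1961)), 33325)) = Mul(-1312, Add(Rational(5882, 1961), 33325)) = Mul(-1312, Rational(65356207, 1961)) = Rational(-85747343584, 1961) ≈ -4.3726e+7)
Mul(-1, K) = Mul(-1, Rational(-85747343584, 1961)) = Rational(85747343584, 1961)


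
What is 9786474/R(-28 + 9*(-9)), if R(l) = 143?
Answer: 9786474/143 ≈ 68437.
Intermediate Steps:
9786474/R(-28 + 9*(-9)) = 9786474/143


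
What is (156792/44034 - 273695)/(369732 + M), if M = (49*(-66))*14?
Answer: -669540491/793727528 ≈ -0.84354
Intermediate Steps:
M = -45276 (M = -3234*14 = -45276)
(156792/44034 - 273695)/(369732 + M) = (156792/44034 - 273695)/(369732 - 45276) = (156792*(1/44034) - 273695)/324456 = (26132/7339 - 273695)*(1/324456) = -2008621473/7339*1/324456 = -669540491/793727528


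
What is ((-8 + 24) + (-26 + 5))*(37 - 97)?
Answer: 300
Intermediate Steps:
((-8 + 24) + (-26 + 5))*(37 - 97) = (16 - 21)*(-60) = -5*(-60) = 300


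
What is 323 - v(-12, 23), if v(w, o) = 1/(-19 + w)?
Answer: 10014/31 ≈ 323.03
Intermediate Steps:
323 - v(-12, 23) = 323 - 1/(-19 - 12) = 323 - 1/(-31) = 323 - 1*(-1/31) = 323 + 1/31 = 10014/31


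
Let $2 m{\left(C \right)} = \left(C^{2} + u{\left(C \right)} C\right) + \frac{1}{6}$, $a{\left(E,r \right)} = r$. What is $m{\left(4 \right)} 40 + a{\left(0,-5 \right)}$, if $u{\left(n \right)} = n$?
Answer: $\frac{1915}{3} \approx 638.33$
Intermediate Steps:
$m{\left(C \right)} = \frac{1}{12} + C^{2}$ ($m{\left(C \right)} = \frac{\left(C^{2} + C C\right) + \frac{1}{6}}{2} = \frac{\left(C^{2} + C^{2}\right) + \frac{1}{6}}{2} = \frac{2 C^{2} + \frac{1}{6}}{2} = \frac{\frac{1}{6} + 2 C^{2}}{2} = \frac{1}{12} + C^{2}$)
$m{\left(4 \right)} 40 + a{\left(0,-5 \right)} = \left(\frac{1}{12} + 4^{2}\right) 40 - 5 = \left(\frac{1}{12} + 16\right) 40 - 5 = \frac{193}{12} \cdot 40 - 5 = \frac{1930}{3} - 5 = \frac{1915}{3}$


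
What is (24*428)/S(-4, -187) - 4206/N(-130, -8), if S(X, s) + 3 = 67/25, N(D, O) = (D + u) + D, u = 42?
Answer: -3496797/109 ≈ -32081.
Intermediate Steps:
N(D, O) = 42 + 2*D (N(D, O) = (D + 42) + D = (42 + D) + D = 42 + 2*D)
S(X, s) = -8/25 (S(X, s) = -3 + 67/25 = -8/25)
(24*428)/S(-4, -187) - 4206/N(-130, -8) = (24*428)/(-8/25) - 4206/(42 + 2*(-130)) = 10272*(-25/8) - 4206/(42 - 260) = -32100 - 4206/(-218) = -32100 - 4206*(-1/218) = -32100 + 2103/109 = -3496797/109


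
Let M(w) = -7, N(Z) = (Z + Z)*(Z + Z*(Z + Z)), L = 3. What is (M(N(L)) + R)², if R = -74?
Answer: 6561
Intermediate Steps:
N(Z) = 2*Z*(Z + 2*Z²) (N(Z) = (2*Z)*(Z + Z*(2*Z)) = (2*Z)*(Z + 2*Z²) = 2*Z*(Z + 2*Z²))
(M(N(L)) + R)² = (-7 - 74)² = (-81)² = 6561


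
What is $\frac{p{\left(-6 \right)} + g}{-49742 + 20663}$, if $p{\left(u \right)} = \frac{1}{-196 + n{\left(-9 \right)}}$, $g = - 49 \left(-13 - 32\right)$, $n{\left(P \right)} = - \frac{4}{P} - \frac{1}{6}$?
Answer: $- \frac{287711}{3794271} \approx -0.075828$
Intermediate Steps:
$n{\left(P \right)} = - \frac{1}{6} - \frac{4}{P}$ ($n{\left(P \right)} = - \frac{4}{P} - \frac{1}{6} = - \frac{1}{6} - \frac{4}{P}$)
$g = 2205$ ($g = \left(-49\right) \left(-45\right) = 2205$)
$p{\left(u \right)} = - \frac{18}{3523}$ ($p{\left(u \right)} = \frac{1}{-196 + \frac{-24 - -9}{6 \left(-9\right)}} = \frac{1}{-196 + \frac{1}{6} \left(- \frac{1}{9}\right) \left(-24 + 9\right)} = \frac{1}{-196 + \frac{1}{6} \left(- \frac{1}{9}\right) \left(-15\right)} = \frac{1}{-196 + \frac{5}{18}} = \frac{1}{- \frac{3523}{18}} = - \frac{18}{3523}$)
$\frac{p{\left(-6 \right)} + g}{-49742 + 20663} = \frac{- \frac{18}{3523} + 2205}{-49742 + 20663} = \frac{7768197}{3523 \left(-29079\right)} = \frac{7768197}{3523} \left(- \frac{1}{29079}\right) = - \frac{287711}{3794271}$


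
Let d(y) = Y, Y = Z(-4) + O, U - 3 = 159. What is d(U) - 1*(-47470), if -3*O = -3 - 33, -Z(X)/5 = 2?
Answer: 47472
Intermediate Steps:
Z(X) = -10 (Z(X) = -5*2 = -10)
O = 12 (O = -(-3 - 33)/3 = -⅓*(-36) = 12)
U = 162 (U = 3 + 159 = 162)
Y = 2 (Y = -10 + 12 = 2)
d(y) = 2
d(U) - 1*(-47470) = 2 - 1*(-47470) = 2 + 47470 = 47472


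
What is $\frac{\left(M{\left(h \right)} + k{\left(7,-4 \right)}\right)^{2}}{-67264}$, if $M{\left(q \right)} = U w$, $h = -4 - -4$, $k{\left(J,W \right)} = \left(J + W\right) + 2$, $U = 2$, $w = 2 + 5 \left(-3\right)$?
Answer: $- \frac{441}{67264} \approx -0.0065563$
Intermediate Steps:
$w = -13$ ($w = 2 - 15 = -13$)
$k{\left(J,W \right)} = 2 + J + W$
$h = 0$ ($h = -4 + 4 = 0$)
$M{\left(q \right)} = -26$ ($M{\left(q \right)} = 2 \left(-13\right) = -26$)
$\frac{\left(M{\left(h \right)} + k{\left(7,-4 \right)}\right)^{2}}{-67264} = \frac{\left(-26 + \left(2 + 7 - 4\right)\right)^{2}}{-67264} = \left(-26 + 5\right)^{2} \left(- \frac{1}{67264}\right) = \left(-21\right)^{2} \left(- \frac{1}{67264}\right) = 441 \left(- \frac{1}{67264}\right) = - \frac{441}{67264}$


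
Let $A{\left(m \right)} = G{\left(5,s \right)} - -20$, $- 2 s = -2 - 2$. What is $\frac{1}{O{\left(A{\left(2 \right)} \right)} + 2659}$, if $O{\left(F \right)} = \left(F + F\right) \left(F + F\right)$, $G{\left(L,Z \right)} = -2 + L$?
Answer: $\frac{1}{4775} \approx 0.00020942$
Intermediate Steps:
$s = 2$ ($s = - \frac{-2 - 2}{2} = \left(- \frac{1}{2}\right) \left(-4\right) = 2$)
$A{\left(m \right)} = 23$ ($A{\left(m \right)} = \left(-2 + 5\right) - -20 = 3 + 20 = 23$)
$O{\left(F \right)} = 4 F^{2}$ ($O{\left(F \right)} = 2 F 2 F = 4 F^{2}$)
$\frac{1}{O{\left(A{\left(2 \right)} \right)} + 2659} = \frac{1}{4 \cdot 23^{2} + 2659} = \frac{1}{4 \cdot 529 + 2659} = \frac{1}{2116 + 2659} = \frac{1}{4775}$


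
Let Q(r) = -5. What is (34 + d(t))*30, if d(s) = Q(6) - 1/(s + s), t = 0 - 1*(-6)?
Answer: 1735/2 ≈ 867.50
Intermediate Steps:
t = 6 (t = 0 + 6 = 6)
d(s) = -5 - 1/(2*s) (d(s) = -5 - 1/(s + s) = -5 - 1/(2*s))
(34 + d(t))*30 = (34 + (-5 - ½/6))*30 = (34 + (-5 - ½*⅙))*30 = (34 + (-5 - 1/12))*30 = (34 - 61/12)*30 = (347/12)*30 = 1735/2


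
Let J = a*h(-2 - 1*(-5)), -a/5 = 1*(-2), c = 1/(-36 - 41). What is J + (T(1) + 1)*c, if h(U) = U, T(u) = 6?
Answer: 329/11 ≈ 29.909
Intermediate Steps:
c = -1/77 (c = 1/(-77) = -1/77 ≈ -0.012987)
a = 10 (a = -5*(-2) = 10)
J = 30 (J = 10*(-2 - 1*(-5)) = 10*(-2 + 5) = 10*3 = 30)
J + (T(1) + 1)*c = 30 + (6 + 1)*(-1/77) = 30 + 7*(-1/77) = 30 - 1/11 = 329/11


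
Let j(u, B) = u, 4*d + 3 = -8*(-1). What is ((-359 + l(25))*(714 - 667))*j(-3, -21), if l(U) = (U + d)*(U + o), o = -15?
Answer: 27213/2 ≈ 13607.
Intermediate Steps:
d = 5/4 (d = -¾ + (-8*(-1))/4 = -¾ + (¼)*8 = -¾ + 2 = 5/4 ≈ 1.2500)
l(U) = (-15 + U)*(5/4 + U) (l(U) = (U + 5/4)*(U - 15) = (5/4 + U)*(-15 + U) = (-15 + U)*(5/4 + U))
((-359 + l(25))*(714 - 667))*j(-3, -21) = ((-359 + (-75/4 + 25² - 55/4*25))*(714 - 667))*(-3) = ((-359 + (-75/4 + 625 - 1375/4))*47)*(-3) = ((-359 + 525/2)*47)*(-3) = -193/2*47*(-3) = -9071/2*(-3) = 27213/2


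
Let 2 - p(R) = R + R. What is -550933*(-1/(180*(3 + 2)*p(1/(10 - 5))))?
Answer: 550933/1440 ≈ 382.59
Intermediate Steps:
p(R) = 2 - 2*R (p(R) = 2 - (R + R) = 2 - 2*R)
-550933*(-1/(180*(3 + 2)*p(1/(10 - 5)))) = -550933*(-1/(180*(2 - 2/(10 - 5))*(3 + 2))) = -550933*(-1/(900*(2 - 2/5))) = -550933/((-900*8/5)) = -550933/(-1440) = -550933*(-1/1440) = 550933/1440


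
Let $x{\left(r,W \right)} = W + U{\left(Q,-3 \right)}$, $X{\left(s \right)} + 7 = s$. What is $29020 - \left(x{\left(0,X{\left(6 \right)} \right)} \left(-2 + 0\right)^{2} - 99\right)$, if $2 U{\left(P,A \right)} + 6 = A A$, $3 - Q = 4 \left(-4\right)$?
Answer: $29117$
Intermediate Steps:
$X{\left(s \right)} = -7 + s$
$Q = 19$ ($Q = 3 - 4 \left(-4\right) = 3 - -16 = 3 + 16 = 19$)
$U{\left(P,A \right)} = -3 + \frac{A^{2}}{2}$ ($U{\left(P,A \right)} = -3 + \frac{A A}{2} = -3 + \frac{A^{2}}{2}$)
$x{\left(r,W \right)} = \frac{3}{2} + W$ ($x{\left(r,W \right)} = W - \left(3 - \frac{\left(-3\right)^{2}}{2}\right) = W + \left(-3 + \frac{1}{2} \cdot 9\right) = W + \left(-3 + \frac{9}{2}\right) = W + \frac{3}{2} = \frac{3}{2} + W$)
$29020 - \left(x{\left(0,X{\left(6 \right)} \right)} \left(-2 + 0\right)^{2} - 99\right) = 29020 - \left(\left(\frac{3}{2} + \left(-7 + 6\right)\right) \left(-2 + 0\right)^{2} - 99\right) = 29020 - \left(\left(\frac{3}{2} - 1\right) \left(-2\right)^{2} - 99\right) = 29020 - \left(\frac{1}{2} \cdot 4 - 99\right) = 29020 - \left(2 - 99\right) = 29020 - -97 = 29020 + 97 = 29117$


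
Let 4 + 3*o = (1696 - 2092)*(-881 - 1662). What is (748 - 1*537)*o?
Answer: 212482064/3 ≈ 7.0827e+7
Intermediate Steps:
o = 1007024/3 (o = -4/3 + ((1696 - 2092)*(-881 - 1662))/3 = -4/3 + (-396*(-2543))/3 = -4/3 + (⅓)*1007028 = -4/3 + 335676 = 1007024/3 ≈ 3.3567e+5)
(748 - 1*537)*o = (748 - 1*537)*(1007024/3) = (748 - 537)*(1007024/3) = 211*(1007024/3) = 212482064/3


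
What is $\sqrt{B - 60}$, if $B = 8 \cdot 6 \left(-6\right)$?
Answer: $2 i \sqrt{87} \approx 18.655 i$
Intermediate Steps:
$B = -288$ ($B = 48 \left(-6\right) = -288$)
$\sqrt{B - 60} = \sqrt{-288 - 60} = \sqrt{-348} = 2 i \sqrt{87}$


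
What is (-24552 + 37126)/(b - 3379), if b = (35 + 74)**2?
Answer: 6287/4251 ≈ 1.4789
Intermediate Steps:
b = 11881 (b = 109**2 = 11881)
(-24552 + 37126)/(b - 3379) = (-24552 + 37126)/(11881 - 3379) = 12574/8502 = 12574*(1/8502) = 6287/4251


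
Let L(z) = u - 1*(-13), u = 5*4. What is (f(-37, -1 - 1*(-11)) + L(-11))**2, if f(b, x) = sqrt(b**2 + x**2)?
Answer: (33 + sqrt(1469))**2 ≈ 5087.6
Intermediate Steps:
u = 20
L(z) = 33 (L(z) = 20 - 1*(-13) = 20 + 13 = 33)
(f(-37, -1 - 1*(-11)) + L(-11))**2 = (sqrt((-37)**2 + (-1 - 1*(-11))**2) + 33)**2 = (sqrt(1369 + (-1 + 11)**2) + 33)**2 = (sqrt(1369 + 10**2) + 33)**2 = (sqrt(1369 + 100) + 33)**2 = (sqrt(1469) + 33)**2 = (33 + sqrt(1469))**2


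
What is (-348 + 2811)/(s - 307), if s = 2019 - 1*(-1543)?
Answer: 821/1085 ≈ 0.75668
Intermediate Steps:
s = 3562 (s = 2019 + 1543 = 3562)
(-348 + 2811)/(s - 307) = (-348 + 2811)/(3562 - 307) = 2463/3255 = 2463*(1/3255) = 821/1085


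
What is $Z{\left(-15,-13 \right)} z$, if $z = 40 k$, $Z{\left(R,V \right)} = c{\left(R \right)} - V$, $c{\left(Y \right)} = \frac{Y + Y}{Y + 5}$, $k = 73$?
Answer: $46720$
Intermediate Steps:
$c{\left(Y \right)} = \frac{2 Y}{5 + Y}$
$Z{\left(R,V \right)} = - V + \frac{2 R}{5 + R}$ ($Z{\left(R,V \right)} = \frac{2 R}{5 + R} - V = - V + \frac{2 R}{5 + R}$)
$z = 2920$ ($z = 40 \cdot 73 = 2920$)
$Z{\left(-15,-13 \right)} z = \frac{2 \left(-15\right) - - 13 \left(5 - 15\right)}{5 - 15} \cdot 2920 = \frac{-30 - \left(-13\right) \left(-10\right)}{-10} \cdot 2920 = - \frac{-30 - 130}{10} \cdot 2920 = \left(- \frac{1}{10}\right) \left(-160\right) 2920 = 16 \cdot 2920 = 46720$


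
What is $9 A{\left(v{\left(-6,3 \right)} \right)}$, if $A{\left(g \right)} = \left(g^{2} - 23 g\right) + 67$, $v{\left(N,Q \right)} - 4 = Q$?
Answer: $-405$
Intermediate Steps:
$v{\left(N,Q \right)} = 4 + Q$
$A{\left(g \right)} = 67 + g^{2} - 23 g$
$9 A{\left(v{\left(-6,3 \right)} \right)} = 9 \left(67 + \left(4 + 3\right)^{2} - 23 \left(4 + 3\right)\right) = 9 \left(67 + 7^{2} - 161\right) = 9 \left(67 + 49 - 161\right) = 9 \left(-45\right) = -405$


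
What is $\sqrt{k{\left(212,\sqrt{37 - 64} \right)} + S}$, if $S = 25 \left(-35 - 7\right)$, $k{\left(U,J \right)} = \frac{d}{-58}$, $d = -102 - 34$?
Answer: $\frac{i \sqrt{881078}}{29} \approx 32.367 i$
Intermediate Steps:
$d = -136$ ($d = -102 - 34 = -136$)
$k{\left(U,J \right)} = \frac{68}{29}$ ($k{\left(U,J \right)} = - \frac{136}{-58} = \left(-136\right) \left(- \frac{1}{58}\right) = \frac{68}{29}$)
$S = -1050$ ($S = 25 \left(-42\right) = -1050$)
$\sqrt{k{\left(212,\sqrt{37 - 64} \right)} + S} = \sqrt{\frac{68}{29} - 1050} = \sqrt{- \frac{30382}{29}} = \frac{i \sqrt{881078}}{29}$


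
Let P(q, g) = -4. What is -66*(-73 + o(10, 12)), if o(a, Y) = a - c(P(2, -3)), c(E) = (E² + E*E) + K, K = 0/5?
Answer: 6270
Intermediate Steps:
K = 0 (K = 0*(⅕) = 0)
c(E) = 2*E² (c(E) = (E² + E*E) + 0 = (E² + E²) + 0 = 2*E² + 0 = 2*E²)
o(a, Y) = -32 + a (o(a, Y) = a - 2*(-4)² = a - 2*16 = a - 1*32 = a - 32 = -32 + a)
-66*(-73 + o(10, 12)) = -66*(-73 + (-32 + 10)) = -66*(-73 - 22) = -66*(-95) = 6270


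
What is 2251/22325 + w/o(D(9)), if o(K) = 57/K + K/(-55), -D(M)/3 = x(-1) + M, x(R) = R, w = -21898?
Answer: 215105974103/19043225 ≈ 11296.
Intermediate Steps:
D(M) = 3 - 3*M (D(M) = -3*(-1 + M) = 3 - 3*M)
o(K) = 57/K - K/55 (o(K) = 57/K + K*(-1/55) = 57/K - K/55)
2251/22325 + w/o(D(9)) = 2251/22325 - 21898/(57/(3 - 3*9) - (3 - 3*9)/55) = 2251*(1/22325) - 21898/(57/(3 - 27) - (3 - 27)/55) = 2251/22325 - 21898/(57/(-24) - 1/55*(-24)) = 2251/22325 - 21898/(57*(-1/24) + 24/55) = 2251/22325 - 21898/(-19/8 + 24/55) = 2251/22325 - 21898/(-853/440) = 2251/22325 - 21898*(-440/853) = 2251/22325 + 9635120/853 = 215105974103/19043225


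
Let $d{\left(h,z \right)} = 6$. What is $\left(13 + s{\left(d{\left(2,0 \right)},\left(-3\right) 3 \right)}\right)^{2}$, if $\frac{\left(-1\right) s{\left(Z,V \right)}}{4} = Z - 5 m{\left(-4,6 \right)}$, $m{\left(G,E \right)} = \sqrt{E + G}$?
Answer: $921 - 440 \sqrt{2} \approx 298.75$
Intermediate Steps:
$s{\left(Z,V \right)} = - 4 Z + 20 \sqrt{2}$ ($s{\left(Z,V \right)} = - 4 \left(Z - 5 \sqrt{6 - 4}\right) = - 4 \left(Z - 5 \sqrt{2}\right) = - 4 Z + 20 \sqrt{2}$)
$\left(13 + s{\left(d{\left(2,0 \right)},\left(-3\right) 3 \right)}\right)^{2} = \left(13 + \left(\left(-4\right) 6 + 20 \sqrt{2}\right)\right)^{2} = \left(13 - \left(24 - 20 \sqrt{2}\right)\right)^{2} = \left(-11 + 20 \sqrt{2}\right)^{2}$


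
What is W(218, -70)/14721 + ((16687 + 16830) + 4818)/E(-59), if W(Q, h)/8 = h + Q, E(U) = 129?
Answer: 188160757/633003 ≈ 297.25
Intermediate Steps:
W(Q, h) = 8*Q + 8*h (W(Q, h) = 8*(h + Q) = 8*(Q + h) = 8*Q + 8*h)
W(218, -70)/14721 + ((16687 + 16830) + 4818)/E(-59) = (8*218 + 8*(-70))/14721 + ((16687 + 16830) + 4818)/129 = (1744 - 560)*(1/14721) + (33517 + 4818)*(1/129) = 1184*(1/14721) + 38335*(1/129) = 1184/14721 + 38335/129 = 188160757/633003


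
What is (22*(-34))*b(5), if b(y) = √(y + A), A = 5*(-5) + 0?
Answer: -1496*I*√5 ≈ -3345.2*I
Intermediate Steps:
A = -25 (A = -25 + 0 = -25)
b(y) = √(-25 + y) (b(y) = √(y - 25) = √(-25 + y))
(22*(-34))*b(5) = (22*(-34))*√(-25 + 5) = -1496*I*√5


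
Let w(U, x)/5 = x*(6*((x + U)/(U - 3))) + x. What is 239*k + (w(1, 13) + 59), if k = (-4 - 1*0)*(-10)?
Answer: 6954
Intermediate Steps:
w(U, x) = 5*x + 30*x*(U + x)/(-3 + U) (w(U, x) = 5*(x*(6*((x + U)/(U - 3))) + x) = 5*(x*(6*((U + x)/(-3 + U))) + x) = 5*(x*(6*(U + x)/(-3 + U)) + x) = 5*(6*x*(U + x)/(-3 + U) + x) = 5*(x + 6*x*(U + x)/(-3 + U)) = 5*x + 30*x*(U + x)/(-3 + U))
k = 40 (k = (-4 + 0)*(-10) = -4*(-10) = 40)
239*k + (w(1, 13) + 59) = 239*40 + (5*13*(-3 + 6*13 + 7*1)/(-3 + 1) + 59) = 9560 + (5*13*(-3 + 78 + 7)/(-2) + 59) = 9560 + (5*13*(-½)*82 + 59) = 9560 + (-2665 + 59) = 9560 - 2606 = 6954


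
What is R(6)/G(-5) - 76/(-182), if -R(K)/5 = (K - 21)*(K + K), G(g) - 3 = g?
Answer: -40912/91 ≈ -449.58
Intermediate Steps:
G(g) = 3 + g
R(K) = -10*K*(-21 + K) (R(K) = -5*(K - 21)*(K + K) = -5*(-21 + K)*2*K = -10*K*(-21 + K))
R(6)/G(-5) - 76/(-182) = (10*6*(21 - 1*6))/(3 - 5) - 76/(-182) = (10*6*(21 - 6))/(-2) - 76*(-1/182) = (10*6*15)*(-1/2) + 38/91 = 900*(-1/2) + 38/91 = -450 + 38/91 = -40912/91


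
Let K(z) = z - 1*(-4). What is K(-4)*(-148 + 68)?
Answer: 0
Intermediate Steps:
K(z) = 4 + z (K(z) = z + 4 = 4 + z)
K(-4)*(-148 + 68) = (4 - 4)*(-148 + 68) = 0*(-80) = 0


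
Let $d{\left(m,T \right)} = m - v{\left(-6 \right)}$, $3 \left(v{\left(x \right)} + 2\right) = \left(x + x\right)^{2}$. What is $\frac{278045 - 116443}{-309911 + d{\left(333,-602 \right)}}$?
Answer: $- \frac{119}{228} \approx -0.52193$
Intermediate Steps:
$v{\left(x \right)} = -2 + \frac{4 x^{2}}{3}$ ($v{\left(x \right)} = -2 + \frac{\left(x + x\right)^{2}}{3} = -2 + \frac{\left(2 x\right)^{2}}{3} = -2 + \frac{4 x^{2}}{3}$)
$d{\left(m,T \right)} = -46 + m$ ($d{\left(m,T \right)} = m - \left(-2 + \frac{4 \left(-6\right)^{2}}{3}\right) = m - \left(-2 + \frac{4}{3} \cdot 36\right) = m - \left(-2 + 48\right) = m - 46 = -46 + m$)
$\frac{278045 - 116443}{-309911 + d{\left(333,-602 \right)}} = \frac{278045 - 116443}{-309911 + \left(-46 + 333\right)} = \frac{161602}{-309911 + 287} = \frac{161602}{-309624} = 161602 \left(- \frac{1}{309624}\right) = - \frac{119}{228}$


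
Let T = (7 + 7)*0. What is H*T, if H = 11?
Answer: 0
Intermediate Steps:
T = 0 (T = 14*0 = 0)
H*T = 11*0 = 0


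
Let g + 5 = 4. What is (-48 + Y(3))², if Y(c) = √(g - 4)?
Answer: (48 - I*√5)² ≈ 2299.0 - 214.66*I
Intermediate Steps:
g = -1 (g = -5 + 4 = -1)
Y(c) = I*√5 (Y(c) = √(-1 - 4) = √(-5) = I*√5)
(-48 + Y(3))² = (-48 + I*√5)²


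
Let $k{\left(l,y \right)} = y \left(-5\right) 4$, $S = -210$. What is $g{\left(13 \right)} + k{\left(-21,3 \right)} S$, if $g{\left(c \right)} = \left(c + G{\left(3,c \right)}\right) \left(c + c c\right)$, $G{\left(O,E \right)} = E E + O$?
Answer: $46270$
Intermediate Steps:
$G{\left(O,E \right)} = O + E^{2}$ ($G{\left(O,E \right)} = E^{2} + O = O + E^{2}$)
$k{\left(l,y \right)} = - 20 y$ ($k{\left(l,y \right)} = - 5 y 4 = - 20 y$)
$g{\left(c \right)} = \left(c + c^{2}\right) \left(3 + c + c^{2}\right)$ ($g{\left(c \right)} = \left(c + \left(3 + c^{2}\right)\right) \left(c + c c\right) = \left(3 + c + c^{2}\right) \left(c + c^{2}\right) = \left(c + c^{2}\right) \left(3 + c + c^{2}\right)$)
$g{\left(13 \right)} + k{\left(-21,3 \right)} S = 13 \left(3 + 13^{3} + 2 \cdot 13^{2} + 4 \cdot 13\right) + \left(-20\right) 3 \left(-210\right) = 13 \left(3 + 2197 + 2 \cdot 169 + 52\right) - -12600 = 13 \left(3 + 2197 + 338 + 52\right) + 12600 = 13 \cdot 2590 + 12600 = 33670 + 12600 = 46270$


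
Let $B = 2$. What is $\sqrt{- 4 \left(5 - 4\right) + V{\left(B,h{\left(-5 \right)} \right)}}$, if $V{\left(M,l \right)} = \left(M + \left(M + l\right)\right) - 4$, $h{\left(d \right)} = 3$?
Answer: $i \approx 1.0 i$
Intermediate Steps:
$V{\left(M,l \right)} = -4 + l + 2 M$ ($V{\left(M,l \right)} = \left(l + 2 M\right) - 4 = -4 + l + 2 M$)
$\sqrt{- 4 \left(5 - 4\right) + V{\left(B,h{\left(-5 \right)} \right)}} = \sqrt{- 4 \left(5 - 4\right) + \left(-4 + 3 + 2 \cdot 2\right)} = \sqrt{\left(-4\right) 1 + \left(-4 + 3 + 4\right)} = \sqrt{-4 + 3} = \sqrt{-1} = i$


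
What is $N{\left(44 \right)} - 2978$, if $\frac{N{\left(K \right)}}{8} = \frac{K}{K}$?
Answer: $-2970$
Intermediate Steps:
$N{\left(K \right)} = 8$ ($N{\left(K \right)} = 8 \frac{K}{K} = 8 \cdot 1 = 8$)
$N{\left(44 \right)} - 2978 = 8 - 2978 = -2970$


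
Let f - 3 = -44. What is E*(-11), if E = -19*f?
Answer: -8569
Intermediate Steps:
f = -41 (f = 3 - 44 = -41)
E = 779 (E = -19*(-41) = 779)
E*(-11) = 779*(-11) = -8569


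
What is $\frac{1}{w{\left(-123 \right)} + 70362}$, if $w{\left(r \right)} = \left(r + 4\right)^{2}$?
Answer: $\frac{1}{84523} \approx 1.1831 \cdot 10^{-5}$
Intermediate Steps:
$w{\left(r \right)} = \left(4 + r\right)^{2}$
$\frac{1}{w{\left(-123 \right)} + 70362} = \frac{1}{\left(4 - 123\right)^{2} + 70362} = \frac{1}{\left(-119\right)^{2} + 70362} = \frac{1}{14161 + 70362} = \frac{1}{84523}$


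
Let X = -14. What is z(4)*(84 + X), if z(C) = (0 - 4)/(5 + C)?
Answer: -280/9 ≈ -31.111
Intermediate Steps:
z(C) = -4/(5 + C)
z(4)*(84 + X) = (-4/(5 + 4))*(84 - 14) = -4/9*70 = -280/9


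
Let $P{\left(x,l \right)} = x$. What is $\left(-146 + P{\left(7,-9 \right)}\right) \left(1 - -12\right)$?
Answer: $-1807$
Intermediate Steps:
$\left(-146 + P{\left(7,-9 \right)}\right) \left(1 - -12\right) = \left(-146 + 7\right) \left(1 - -12\right) = - 139 \left(1 + 12\right) = \left(-139\right) 13 = -1807$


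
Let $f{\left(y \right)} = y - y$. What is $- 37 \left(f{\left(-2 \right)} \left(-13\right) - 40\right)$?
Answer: $1480$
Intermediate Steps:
$f{\left(y \right)} = 0$
$- 37 \left(f{\left(-2 \right)} \left(-13\right) - 40\right) = - 37 \left(0 \left(-13\right) - 40\right) = - 37 \left(0 - 40\right) = \left(-37\right) \left(-40\right) = 1480$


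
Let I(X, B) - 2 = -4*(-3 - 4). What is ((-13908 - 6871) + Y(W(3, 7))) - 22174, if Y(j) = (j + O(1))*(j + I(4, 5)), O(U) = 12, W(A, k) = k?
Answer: -42250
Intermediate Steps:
I(X, B) = 30 (I(X, B) = 2 - 4*(-3 - 4) = 2 - 4*(-7) = 2 + 28 = 30)
Y(j) = (12 + j)*(30 + j) (Y(j) = (j + 12)*(j + 30) = (12 + j)*(30 + j))
((-13908 - 6871) + Y(W(3, 7))) - 22174 = ((-13908 - 6871) + (360 + 7² + 42*7)) - 22174 = (-20779 + (360 + 49 + 294)) - 22174 = (-20779 + 703) - 22174 = -20076 - 22174 = -42250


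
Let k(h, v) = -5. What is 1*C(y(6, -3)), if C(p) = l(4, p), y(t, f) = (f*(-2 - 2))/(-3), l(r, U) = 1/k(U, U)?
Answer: -⅕ ≈ -0.20000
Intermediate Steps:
l(r, U) = -⅕ (l(r, U) = 1/(-5) = -⅕)
y(t, f) = 4*f/3 (y(t, f) = (f*(-4))*(-⅓) = -4*f*(-⅓) = 4*f/3)
C(p) = -⅕
1*C(y(6, -3)) = 1*(-⅕) = -⅕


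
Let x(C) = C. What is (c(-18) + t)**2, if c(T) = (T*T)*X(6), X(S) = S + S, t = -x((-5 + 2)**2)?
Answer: 15046641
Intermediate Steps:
t = -9 (t = -(-5 + 2)**2 = -1*(-3)**2 = -1*9 = -9)
X(S) = 2*S
c(T) = 12*T**2 (c(T) = (T*T)*(2*6) = T**2*12 = 12*T**2)
(c(-18) + t)**2 = (12*(-18)**2 - 9)**2 = (12*324 - 9)**2 = (3888 - 9)**2 = 3879**2 = 15046641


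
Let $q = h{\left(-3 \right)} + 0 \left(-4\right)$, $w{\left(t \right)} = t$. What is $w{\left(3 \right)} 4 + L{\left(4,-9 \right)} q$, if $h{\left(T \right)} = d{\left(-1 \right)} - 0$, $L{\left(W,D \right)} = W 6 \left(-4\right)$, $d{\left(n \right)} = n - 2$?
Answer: $300$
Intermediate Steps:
$d{\left(n \right)} = -2 + n$
$L{\left(W,D \right)} = - 24 W$ ($L{\left(W,D \right)} = 6 W \left(-4\right) = - 24 W$)
$h{\left(T \right)} = -3$ ($h{\left(T \right)} = \left(-2 - 1\right) - 0 = -3 + 0 = -3$)
$q = -3$ ($q = -3 + 0 \left(-4\right) = -3 + 0 = -3$)
$w{\left(3 \right)} 4 + L{\left(4,-9 \right)} q = 3 \cdot 4 + \left(-24\right) 4 \left(-3\right) = 12 - -288 = 12 + 288 = 300$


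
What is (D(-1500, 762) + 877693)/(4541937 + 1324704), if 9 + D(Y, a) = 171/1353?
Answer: 395835541/2645855091 ≈ 0.14961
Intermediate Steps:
D(Y, a) = -4002/451 (D(Y, a) = -9 + 171/1353 = -9 + 171*(1/1353) = -9 + 57/451 = -4002/451)
(D(-1500, 762) + 877693)/(4541937 + 1324704) = (-4002/451 + 877693)/(4541937 + 1324704) = (395835541/451)/5866641 = (395835541/451)*(1/5866641) = 395835541/2645855091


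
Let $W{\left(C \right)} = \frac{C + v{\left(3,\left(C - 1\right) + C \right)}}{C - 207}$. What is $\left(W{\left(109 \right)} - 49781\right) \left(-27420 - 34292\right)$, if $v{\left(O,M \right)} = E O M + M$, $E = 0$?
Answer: $\frac{21506032512}{7} \approx 3.0723 \cdot 10^{9}$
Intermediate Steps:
$v{\left(O,M \right)} = M$ ($v{\left(O,M \right)} = 0 O M + M = 0 M + M = 0 + M = M$)
$W{\left(C \right)} = \frac{-1 + 3 C}{-207 + C}$ ($W{\left(C \right)} = \frac{C + \left(\left(C - 1\right) + C\right)}{C - 207} = \frac{C + \left(\left(-1 + C\right) + C\right)}{-207 + C} = \frac{C + \left(-1 + 2 C\right)}{-207 + C} = \frac{-1 + 3 C}{-207 + C}$)
$\left(W{\left(109 \right)} - 49781\right) \left(-27420 - 34292\right) = \left(\frac{-1 + 3 \cdot 109}{-207 + 109} - 49781\right) \left(-27420 - 34292\right) = \left(\frac{-1 + 327}{-98} - 49781\right) \left(-61712\right) = \left(\left(- \frac{1}{98}\right) 326 - 49781\right) \left(-61712\right) = \left(- \frac{163}{49} - 49781\right) \left(-61712\right) = \left(- \frac{2439432}{49}\right) \left(-61712\right) = \frac{21506032512}{7}$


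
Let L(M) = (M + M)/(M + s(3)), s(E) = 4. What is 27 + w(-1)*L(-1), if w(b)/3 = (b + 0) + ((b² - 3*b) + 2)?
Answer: 17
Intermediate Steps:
L(M) = 2*M/(4 + M) (L(M) = (M + M)/(M + 4) = (2*M)/(4 + M) = 2*M/(4 + M))
w(b) = 6 - 6*b + 3*b² (w(b) = 3*((b + 0) + ((b² - 3*b) + 2)) = 3*(b + (2 + b² - 3*b)) = 3*(2 + b² - 2*b) = 6 - 6*b + 3*b²)
27 + w(-1)*L(-1) = 27 + (6 - 6*(-1) + 3*(-1)²)*(2*(-1)/(4 - 1)) = 27 + (6 + 6 + 3*1)*(2*(-1)/3) = 27 + (6 + 6 + 3)*(2*(-1)*(⅓)) = 27 + 15*(-⅔) = 27 - 10 = 17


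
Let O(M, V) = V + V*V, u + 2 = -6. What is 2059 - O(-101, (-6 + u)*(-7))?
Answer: -7643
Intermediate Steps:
u = -8 (u = -2 - 6 = -8)
O(M, V) = V + V²
2059 - O(-101, (-6 + u)*(-7)) = 2059 - (-6 - 8)*(-7)*(1 + (-6 - 8)*(-7)) = 2059 - (-14*(-7))*(1 - 14*(-7)) = 2059 - 98*(1 + 98) = 2059 - 98*99 = 2059 - 1*9702 = 2059 - 9702 = -7643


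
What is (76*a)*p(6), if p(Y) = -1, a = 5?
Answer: -380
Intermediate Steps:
(76*a)*p(6) = (76*5)*(-1) = 380*(-1) = -380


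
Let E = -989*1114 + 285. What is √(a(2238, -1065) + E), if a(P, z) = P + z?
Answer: 16*I*√4298 ≈ 1048.9*I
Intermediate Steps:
E = -1101461 (E = -1101746 + 285 = -1101461)
√(a(2238, -1065) + E) = √((2238 - 1065) - 1101461) = √(1173 - 1101461) = √(-1100288) = 16*I*√4298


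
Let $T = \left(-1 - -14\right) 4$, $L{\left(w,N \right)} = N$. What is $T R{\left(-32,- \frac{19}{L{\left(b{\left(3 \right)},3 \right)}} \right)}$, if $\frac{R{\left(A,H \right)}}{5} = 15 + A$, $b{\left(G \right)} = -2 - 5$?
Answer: $-4420$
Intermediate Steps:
$b{\left(G \right)} = -7$ ($b{\left(G \right)} = -2 - 5 = -7$)
$R{\left(A,H \right)} = 75 + 5 A$ ($R{\left(A,H \right)} = 5 \left(15 + A\right) = 75 + 5 A$)
$T = 52$ ($T = \left(-1 + 14\right) 4 = 13 \cdot 4 = 52$)
$T R{\left(-32,- \frac{19}{L{\left(b{\left(3 \right)},3 \right)}} \right)} = 52 \left(75 + 5 \left(-32\right)\right) = 52 \left(75 - 160\right) = 52 \left(-85\right) = -4420$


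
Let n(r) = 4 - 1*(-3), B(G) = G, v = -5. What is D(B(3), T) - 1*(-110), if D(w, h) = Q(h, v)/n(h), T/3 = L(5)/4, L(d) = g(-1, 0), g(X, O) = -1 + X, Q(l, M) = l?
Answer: 1537/14 ≈ 109.79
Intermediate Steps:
n(r) = 7 (n(r) = 4 + 3 = 7)
L(d) = -2 (L(d) = -1 - 1 = -2)
T = -3/2 (T = 3*(-2/4) = 3*(-2*1/4) = 3*(-1/2) = -3/2 ≈ -1.5000)
D(w, h) = h/7
D(B(3), T) - 1*(-110) = (1/7)*(-3/2) - 1*(-110) = -3/14 + 110 = 1537/14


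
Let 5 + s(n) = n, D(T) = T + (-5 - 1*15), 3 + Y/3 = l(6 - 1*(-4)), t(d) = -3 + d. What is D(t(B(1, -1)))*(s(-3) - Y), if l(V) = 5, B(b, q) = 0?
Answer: 322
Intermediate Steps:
Y = 6 (Y = -9 + 3*5 = -9 + 15 = 6)
D(T) = -20 + T (D(T) = T + (-5 - 15) = T - 20 = -20 + T)
s(n) = -5 + n
D(t(B(1, -1)))*(s(-3) - Y) = (-20 + (-3 + 0))*((-5 - 3) - 1*6) = (-20 - 3)*(-8 - 6) = -23*(-14) = 322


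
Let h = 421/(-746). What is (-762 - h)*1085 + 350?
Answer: -616052535/746 ≈ -8.2581e+5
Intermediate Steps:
h = -421/746 (h = 421*(-1/746) = -421/746 ≈ -0.56434)
(-762 - h)*1085 + 350 = (-762 - 1*(-421/746))*1085 + 350 = (-762 + 421/746)*1085 + 350 = -568031/746*1085 + 350 = -616313635/746 + 350 = -616052535/746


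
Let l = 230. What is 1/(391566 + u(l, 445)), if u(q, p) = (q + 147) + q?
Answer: 1/392173 ≈ 2.5499e-6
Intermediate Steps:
u(q, p) = 147 + 2*q (u(q, p) = (147 + q) + q = 147 + 2*q)
1/(391566 + u(l, 445)) = 1/(391566 + (147 + 2*230)) = 1/(391566 + (147 + 460)) = 1/(391566 + 607) = 1/392173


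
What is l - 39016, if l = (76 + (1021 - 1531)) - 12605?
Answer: -52055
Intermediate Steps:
l = -13039 (l = (76 - 510) - 12605 = -434 - 12605 = -13039)
l - 39016 = -13039 - 39016 = -52055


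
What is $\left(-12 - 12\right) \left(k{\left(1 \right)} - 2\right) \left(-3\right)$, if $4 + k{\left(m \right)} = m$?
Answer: $-360$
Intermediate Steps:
$k{\left(m \right)} = -4 + m$
$\left(-12 - 12\right) \left(k{\left(1 \right)} - 2\right) \left(-3\right) = \left(-12 - 12\right) \left(\left(-4 + 1\right) - 2\right) \left(-3\right) = - 24 \left(-3 - 2\right) \left(-3\right) = - 24 \left(\left(-5\right) \left(-3\right)\right) = \left(-24\right) 15 = -360$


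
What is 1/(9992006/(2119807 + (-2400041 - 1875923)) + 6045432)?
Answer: 2156157/13034890532818 ≈ 1.6541e-7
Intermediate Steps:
1/(9992006/(2119807 + (-2400041 - 1875923)) + 6045432) = 1/(9992006/(2119807 - 4275964) + 6045432) = 1/(9992006/(-2156157) + 6045432) = 1/(9992006*(-1/2156157) + 6045432) = 1/(-9992006/2156157 + 6045432) = 1/(13034890532818/2156157) = 2156157/13034890532818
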